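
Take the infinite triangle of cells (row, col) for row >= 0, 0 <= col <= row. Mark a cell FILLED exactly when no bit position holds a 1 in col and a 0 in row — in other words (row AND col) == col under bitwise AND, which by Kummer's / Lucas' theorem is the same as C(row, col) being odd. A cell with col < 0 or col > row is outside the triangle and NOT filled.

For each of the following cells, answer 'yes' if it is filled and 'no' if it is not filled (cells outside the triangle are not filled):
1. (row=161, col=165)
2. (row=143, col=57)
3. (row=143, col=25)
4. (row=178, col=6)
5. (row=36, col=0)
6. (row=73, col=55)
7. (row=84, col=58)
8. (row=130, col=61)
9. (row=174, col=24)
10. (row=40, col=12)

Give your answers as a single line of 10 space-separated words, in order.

(161,165): col outside [0, 161] -> not filled
(143,57): row=0b10001111, col=0b111001, row AND col = 0b1001 = 9; 9 != 57 -> empty
(143,25): row=0b10001111, col=0b11001, row AND col = 0b1001 = 9; 9 != 25 -> empty
(178,6): row=0b10110010, col=0b110, row AND col = 0b10 = 2; 2 != 6 -> empty
(36,0): row=0b100100, col=0b0, row AND col = 0b0 = 0; 0 == 0 -> filled
(73,55): row=0b1001001, col=0b110111, row AND col = 0b1 = 1; 1 != 55 -> empty
(84,58): row=0b1010100, col=0b111010, row AND col = 0b10000 = 16; 16 != 58 -> empty
(130,61): row=0b10000010, col=0b111101, row AND col = 0b0 = 0; 0 != 61 -> empty
(174,24): row=0b10101110, col=0b11000, row AND col = 0b1000 = 8; 8 != 24 -> empty
(40,12): row=0b101000, col=0b1100, row AND col = 0b1000 = 8; 8 != 12 -> empty

Answer: no no no no yes no no no no no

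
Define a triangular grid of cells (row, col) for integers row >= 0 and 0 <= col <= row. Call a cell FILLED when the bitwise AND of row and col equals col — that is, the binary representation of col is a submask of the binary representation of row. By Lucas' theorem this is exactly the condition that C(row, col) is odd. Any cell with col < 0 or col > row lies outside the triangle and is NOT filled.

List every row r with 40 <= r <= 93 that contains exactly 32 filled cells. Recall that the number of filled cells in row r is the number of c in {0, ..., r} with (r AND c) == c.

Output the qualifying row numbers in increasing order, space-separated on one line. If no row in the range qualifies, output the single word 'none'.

Row r has 2^popcount(r) filled cells, so we need popcount(r) = log2(32) = 5.
Scan r = 40..93 and keep those with exactly 5 one-bits:
r=40=101000 popcount=2 -> skip
r=41=101001 popcount=3 -> skip
r=42=101010 popcount=3 -> skip
r=43=101011 popcount=4 -> skip
r=44=101100 popcount=3 -> skip
r=45=101101 popcount=4 -> skip
r=46=101110 popcount=4 -> skip
r=47=101111 popcount=5 -> KEEP
r=48=110000 popcount=2 -> skip
r=49=110001 popcount=3 -> skip
r=50=110010 popcount=3 -> skip
r=51=110011 popcount=4 -> skip
r=52=110100 popcount=3 -> skip
r=53=110101 popcount=4 -> skip
r=54=110110 popcount=4 -> skip
r=55=110111 popcount=5 -> KEEP
r=56=111000 popcount=3 -> skip
r=57=111001 popcount=4 -> skip
r=58=111010 popcount=4 -> skip
r=59=111011 popcount=5 -> KEEP
r=60=111100 popcount=4 -> skip
r=61=111101 popcount=5 -> KEEP
r=62=111110 popcount=5 -> KEEP
r=63=111111 popcount=6 -> skip
r=64=1000000 popcount=1 -> skip
r=65=1000001 popcount=2 -> skip
r=66=1000010 popcount=2 -> skip
r=67=1000011 popcount=3 -> skip
r=68=1000100 popcount=2 -> skip
r=69=1000101 popcount=3 -> skip
r=70=1000110 popcount=3 -> skip
r=71=1000111 popcount=4 -> skip
r=72=1001000 popcount=2 -> skip
r=73=1001001 popcount=3 -> skip
r=74=1001010 popcount=3 -> skip
r=75=1001011 popcount=4 -> skip
r=76=1001100 popcount=3 -> skip
r=77=1001101 popcount=4 -> skip
r=78=1001110 popcount=4 -> skip
r=79=1001111 popcount=5 -> KEEP
r=80=1010000 popcount=2 -> skip
r=81=1010001 popcount=3 -> skip
r=82=1010010 popcount=3 -> skip
r=83=1010011 popcount=4 -> skip
r=84=1010100 popcount=3 -> skip
r=85=1010101 popcount=4 -> skip
r=86=1010110 popcount=4 -> skip
r=87=1010111 popcount=5 -> KEEP
r=88=1011000 popcount=3 -> skip
r=89=1011001 popcount=4 -> skip
r=90=1011010 popcount=4 -> skip
r=91=1011011 popcount=5 -> KEEP
r=92=1011100 popcount=4 -> skip
r=93=1011101 popcount=5 -> KEEP
Kept rows: 47 55 59 61 62 79 87 91 93

Answer: 47 55 59 61 62 79 87 91 93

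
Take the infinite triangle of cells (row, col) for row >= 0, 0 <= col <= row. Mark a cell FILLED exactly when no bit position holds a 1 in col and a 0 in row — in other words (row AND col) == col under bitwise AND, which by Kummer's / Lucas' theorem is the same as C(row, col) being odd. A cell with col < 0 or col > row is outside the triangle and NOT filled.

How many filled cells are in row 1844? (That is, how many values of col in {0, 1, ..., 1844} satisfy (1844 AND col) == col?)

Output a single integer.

1844 in binary = 11100110100
popcount(1844) = number of 1-bits in 11100110100 = 6
A col c satisfies (1844 AND c) == c iff every set bit of c is also set in 1844; each of the 6 set bits of 1844 can independently be on or off in c.
count = 2^6 = 64

Answer: 64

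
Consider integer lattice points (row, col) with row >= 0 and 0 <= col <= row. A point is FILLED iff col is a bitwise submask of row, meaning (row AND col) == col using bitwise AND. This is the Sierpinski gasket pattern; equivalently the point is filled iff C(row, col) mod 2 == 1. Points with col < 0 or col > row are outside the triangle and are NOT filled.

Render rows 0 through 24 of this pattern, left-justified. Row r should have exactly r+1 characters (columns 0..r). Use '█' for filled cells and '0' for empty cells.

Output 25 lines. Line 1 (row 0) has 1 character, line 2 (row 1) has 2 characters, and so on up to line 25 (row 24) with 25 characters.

Answer: █
██
█0█
████
█000█
██00██
█0█0█0█
████████
█0000000█
██000000██
█0█00000█0█
████0000████
█000█000█000█
██00██00██00██
█0█0█0█0█0█0█0█
████████████████
█000000000000000█
██00000000000000██
█0█0000000000000█0█
████000000000000████
█000█00000000000█000█
██00██0000000000██00██
█0█0█0█000000000█0█0█0█
████████00000000████████
█0000000█0000000█0000000█

Derivation:
r0=0: █
r1=1: ██
r2=10: █0█
r3=11: ████
r4=100: █000█
r5=101: ██00██
r6=110: █0█0█0█
r7=111: ████████
r8=1000: █0000000█
r9=1001: ██000000██
r10=1010: █0█00000█0█
r11=1011: ████0000████
r12=1100: █000█000█000█
r13=1101: ██00██00██00██
r14=1110: █0█0█0█0█0█0█0█
r15=1111: ████████████████
r16=10000: █000000000000000█
r17=10001: ██00000000000000██
r18=10010: █0█0000000000000█0█
r19=10011: ████000000000000████
r20=10100: █000█00000000000█000█
r21=10101: ██00██0000000000██00██
r22=10110: █0█0█0█000000000█0█0█0█
r23=10111: ████████00000000████████
r24=11000: █0000000█0000000█0000000█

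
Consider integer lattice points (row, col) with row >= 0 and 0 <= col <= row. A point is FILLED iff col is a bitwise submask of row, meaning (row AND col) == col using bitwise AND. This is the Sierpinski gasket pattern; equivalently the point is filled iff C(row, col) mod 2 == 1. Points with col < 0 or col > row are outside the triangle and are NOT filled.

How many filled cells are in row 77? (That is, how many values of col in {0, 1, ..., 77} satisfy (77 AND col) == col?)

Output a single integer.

Answer: 16

Derivation:
77 in binary = 1001101
popcount(77) = number of 1-bits in 1001101 = 4
A col c satisfies (77 AND c) == c iff every set bit of c is also set in 77; each of the 4 set bits of 77 can independently be on or off in c.
count = 2^4 = 16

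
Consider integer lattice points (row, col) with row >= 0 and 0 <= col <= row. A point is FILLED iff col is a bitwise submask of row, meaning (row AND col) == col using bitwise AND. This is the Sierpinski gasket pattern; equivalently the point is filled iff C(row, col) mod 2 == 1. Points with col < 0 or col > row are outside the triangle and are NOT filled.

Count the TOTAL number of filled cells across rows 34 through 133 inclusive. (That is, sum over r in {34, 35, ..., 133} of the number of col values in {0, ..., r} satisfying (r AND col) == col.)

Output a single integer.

Answer: 1968

Derivation:
r34=100010 pc2: +4 =4
r35=100011 pc3: +8 =12
r36=100100 pc2: +4 =16
r37=100101 pc3: +8 =24
r38=100110 pc3: +8 =32
r39=100111 pc4: +16 =48
r40=101000 pc2: +4 =52
r41=101001 pc3: +8 =60
r42=101010 pc3: +8 =68
r43=101011 pc4: +16 =84
r44=101100 pc3: +8 =92
r45=101101 pc4: +16 =108
r46=101110 pc4: +16 =124
r47=101111 pc5: +32 =156
r48=110000 pc2: +4 =160
r49=110001 pc3: +8 =168
r50=110010 pc3: +8 =176
r51=110011 pc4: +16 =192
r52=110100 pc3: +8 =200
r53=110101 pc4: +16 =216
r54=110110 pc4: +16 =232
r55=110111 pc5: +32 =264
r56=111000 pc3: +8 =272
r57=111001 pc4: +16 =288
r58=111010 pc4: +16 =304
r59=111011 pc5: +32 =336
r60=111100 pc4: +16 =352
r61=111101 pc5: +32 =384
r62=111110 pc5: +32 =416
r63=111111 pc6: +64 =480
r64=1000000 pc1: +2 =482
r65=1000001 pc2: +4 =486
r66=1000010 pc2: +4 =490
r67=1000011 pc3: +8 =498
r68=1000100 pc2: +4 =502
r69=1000101 pc3: +8 =510
r70=1000110 pc3: +8 =518
r71=1000111 pc4: +16 =534
r72=1001000 pc2: +4 =538
r73=1001001 pc3: +8 =546
r74=1001010 pc3: +8 =554
r75=1001011 pc4: +16 =570
r76=1001100 pc3: +8 =578
r77=1001101 pc4: +16 =594
r78=1001110 pc4: +16 =610
r79=1001111 pc5: +32 =642
r80=1010000 pc2: +4 =646
r81=1010001 pc3: +8 =654
r82=1010010 pc3: +8 =662
r83=1010011 pc4: +16 =678
r84=1010100 pc3: +8 =686
r85=1010101 pc4: +16 =702
r86=1010110 pc4: +16 =718
r87=1010111 pc5: +32 =750
r88=1011000 pc3: +8 =758
r89=1011001 pc4: +16 =774
r90=1011010 pc4: +16 =790
r91=1011011 pc5: +32 =822
r92=1011100 pc4: +16 =838
r93=1011101 pc5: +32 =870
r94=1011110 pc5: +32 =902
r95=1011111 pc6: +64 =966
r96=1100000 pc2: +4 =970
r97=1100001 pc3: +8 =978
r98=1100010 pc3: +8 =986
r99=1100011 pc4: +16 =1002
r100=1100100 pc3: +8 =1010
r101=1100101 pc4: +16 =1026
r102=1100110 pc4: +16 =1042
r103=1100111 pc5: +32 =1074
r104=1101000 pc3: +8 =1082
r105=1101001 pc4: +16 =1098
r106=1101010 pc4: +16 =1114
r107=1101011 pc5: +32 =1146
r108=1101100 pc4: +16 =1162
r109=1101101 pc5: +32 =1194
r110=1101110 pc5: +32 =1226
r111=1101111 pc6: +64 =1290
r112=1110000 pc3: +8 =1298
r113=1110001 pc4: +16 =1314
r114=1110010 pc4: +16 =1330
r115=1110011 pc5: +32 =1362
r116=1110100 pc4: +16 =1378
r117=1110101 pc5: +32 =1410
r118=1110110 pc5: +32 =1442
r119=1110111 pc6: +64 =1506
r120=1111000 pc4: +16 =1522
r121=1111001 pc5: +32 =1554
r122=1111010 pc5: +32 =1586
r123=1111011 pc6: +64 =1650
r124=1111100 pc5: +32 =1682
r125=1111101 pc6: +64 =1746
r126=1111110 pc6: +64 =1810
r127=1111111 pc7: +128 =1938
r128=10000000 pc1: +2 =1940
r129=10000001 pc2: +4 =1944
r130=10000010 pc2: +4 =1948
r131=10000011 pc3: +8 =1956
r132=10000100 pc2: +4 =1960
r133=10000101 pc3: +8 =1968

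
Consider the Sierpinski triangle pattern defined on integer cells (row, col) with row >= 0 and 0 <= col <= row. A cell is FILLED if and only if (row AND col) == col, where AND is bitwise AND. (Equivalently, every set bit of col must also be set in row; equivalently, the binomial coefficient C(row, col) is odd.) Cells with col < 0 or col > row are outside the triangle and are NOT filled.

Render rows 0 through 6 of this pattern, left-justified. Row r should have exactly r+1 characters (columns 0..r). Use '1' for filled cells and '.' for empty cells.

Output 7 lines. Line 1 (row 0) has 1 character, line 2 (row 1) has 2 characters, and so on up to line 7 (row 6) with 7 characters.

Answer: 1
11
1.1
1111
1...1
11..11
1.1.1.1

Derivation:
r0=0: 1
r1=1: 11
r2=10: 1.1
r3=11: 1111
r4=100: 1...1
r5=101: 11..11
r6=110: 1.1.1.1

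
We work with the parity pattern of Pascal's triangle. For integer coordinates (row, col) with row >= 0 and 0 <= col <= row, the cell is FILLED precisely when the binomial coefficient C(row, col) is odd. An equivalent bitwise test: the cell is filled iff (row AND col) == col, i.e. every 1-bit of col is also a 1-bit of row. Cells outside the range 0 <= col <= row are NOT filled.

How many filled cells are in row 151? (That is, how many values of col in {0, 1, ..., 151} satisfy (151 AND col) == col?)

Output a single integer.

151 in binary = 10010111
popcount(151) = number of 1-bits in 10010111 = 5
A col c satisfies (151 AND c) == c iff every set bit of c is also set in 151; each of the 5 set bits of 151 can independently be on or off in c.
count = 2^5 = 32

Answer: 32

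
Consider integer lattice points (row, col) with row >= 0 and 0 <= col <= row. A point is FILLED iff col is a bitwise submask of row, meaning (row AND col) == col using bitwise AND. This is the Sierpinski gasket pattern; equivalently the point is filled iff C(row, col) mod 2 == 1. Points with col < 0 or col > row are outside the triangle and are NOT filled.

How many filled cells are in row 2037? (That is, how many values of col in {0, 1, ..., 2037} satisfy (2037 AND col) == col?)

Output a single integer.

2037 in binary = 11111110101
popcount(2037) = number of 1-bits in 11111110101 = 9
A col c satisfies (2037 AND c) == c iff every set bit of c is also set in 2037; each of the 9 set bits of 2037 can independently be on or off in c.
count = 2^9 = 512

Answer: 512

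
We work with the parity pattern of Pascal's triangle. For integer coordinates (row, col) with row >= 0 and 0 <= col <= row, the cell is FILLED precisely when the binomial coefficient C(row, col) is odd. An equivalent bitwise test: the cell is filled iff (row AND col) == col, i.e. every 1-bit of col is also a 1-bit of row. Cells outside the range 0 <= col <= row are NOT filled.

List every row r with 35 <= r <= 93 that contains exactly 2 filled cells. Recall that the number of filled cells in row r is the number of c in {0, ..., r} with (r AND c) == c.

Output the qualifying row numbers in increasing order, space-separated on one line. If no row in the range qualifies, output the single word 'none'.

Answer: 64

Derivation:
Row r has 2^popcount(r) filled cells, so we need popcount(r) = log2(2) = 1.
Scan r = 35..93 and keep those with exactly 1 one-bits:
r=35=100011 popcount=3 -> skip
r=36=100100 popcount=2 -> skip
r=37=100101 popcount=3 -> skip
r=38=100110 popcount=3 -> skip
r=39=100111 popcount=4 -> skip
r=40=101000 popcount=2 -> skip
r=41=101001 popcount=3 -> skip
r=42=101010 popcount=3 -> skip
r=43=101011 popcount=4 -> skip
r=44=101100 popcount=3 -> skip
r=45=101101 popcount=4 -> skip
r=46=101110 popcount=4 -> skip
r=47=101111 popcount=5 -> skip
r=48=110000 popcount=2 -> skip
r=49=110001 popcount=3 -> skip
r=50=110010 popcount=3 -> skip
r=51=110011 popcount=4 -> skip
r=52=110100 popcount=3 -> skip
r=53=110101 popcount=4 -> skip
r=54=110110 popcount=4 -> skip
r=55=110111 popcount=5 -> skip
r=56=111000 popcount=3 -> skip
r=57=111001 popcount=4 -> skip
r=58=111010 popcount=4 -> skip
r=59=111011 popcount=5 -> skip
r=60=111100 popcount=4 -> skip
r=61=111101 popcount=5 -> skip
r=62=111110 popcount=5 -> skip
r=63=111111 popcount=6 -> skip
r=64=1000000 popcount=1 -> KEEP
r=65=1000001 popcount=2 -> skip
r=66=1000010 popcount=2 -> skip
r=67=1000011 popcount=3 -> skip
r=68=1000100 popcount=2 -> skip
r=69=1000101 popcount=3 -> skip
r=70=1000110 popcount=3 -> skip
r=71=1000111 popcount=4 -> skip
r=72=1001000 popcount=2 -> skip
r=73=1001001 popcount=3 -> skip
r=74=1001010 popcount=3 -> skip
r=75=1001011 popcount=4 -> skip
r=76=1001100 popcount=3 -> skip
r=77=1001101 popcount=4 -> skip
r=78=1001110 popcount=4 -> skip
r=79=1001111 popcount=5 -> skip
r=80=1010000 popcount=2 -> skip
r=81=1010001 popcount=3 -> skip
r=82=1010010 popcount=3 -> skip
r=83=1010011 popcount=4 -> skip
r=84=1010100 popcount=3 -> skip
r=85=1010101 popcount=4 -> skip
r=86=1010110 popcount=4 -> skip
r=87=1010111 popcount=5 -> skip
r=88=1011000 popcount=3 -> skip
r=89=1011001 popcount=4 -> skip
r=90=1011010 popcount=4 -> skip
r=91=1011011 popcount=5 -> skip
r=92=1011100 popcount=4 -> skip
r=93=1011101 popcount=5 -> skip
Kept rows: 64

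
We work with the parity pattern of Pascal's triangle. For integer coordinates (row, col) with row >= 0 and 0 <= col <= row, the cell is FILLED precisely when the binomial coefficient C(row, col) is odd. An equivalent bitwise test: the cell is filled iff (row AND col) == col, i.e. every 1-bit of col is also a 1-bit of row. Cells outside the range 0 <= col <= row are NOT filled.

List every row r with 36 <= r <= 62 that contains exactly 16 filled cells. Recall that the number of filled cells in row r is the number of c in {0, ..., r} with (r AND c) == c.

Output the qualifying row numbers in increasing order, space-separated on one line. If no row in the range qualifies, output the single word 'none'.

Answer: 39 43 45 46 51 53 54 57 58 60

Derivation:
Row r has 2^popcount(r) filled cells, so we need popcount(r) = log2(16) = 4.
Scan r = 36..62 and keep those with exactly 4 one-bits:
r=36=100100 popcount=2 -> skip
r=37=100101 popcount=3 -> skip
r=38=100110 popcount=3 -> skip
r=39=100111 popcount=4 -> KEEP
r=40=101000 popcount=2 -> skip
r=41=101001 popcount=3 -> skip
r=42=101010 popcount=3 -> skip
r=43=101011 popcount=4 -> KEEP
r=44=101100 popcount=3 -> skip
r=45=101101 popcount=4 -> KEEP
r=46=101110 popcount=4 -> KEEP
r=47=101111 popcount=5 -> skip
r=48=110000 popcount=2 -> skip
r=49=110001 popcount=3 -> skip
r=50=110010 popcount=3 -> skip
r=51=110011 popcount=4 -> KEEP
r=52=110100 popcount=3 -> skip
r=53=110101 popcount=4 -> KEEP
r=54=110110 popcount=4 -> KEEP
r=55=110111 popcount=5 -> skip
r=56=111000 popcount=3 -> skip
r=57=111001 popcount=4 -> KEEP
r=58=111010 popcount=4 -> KEEP
r=59=111011 popcount=5 -> skip
r=60=111100 popcount=4 -> KEEP
r=61=111101 popcount=5 -> skip
r=62=111110 popcount=5 -> skip
Kept rows: 39 43 45 46 51 53 54 57 58 60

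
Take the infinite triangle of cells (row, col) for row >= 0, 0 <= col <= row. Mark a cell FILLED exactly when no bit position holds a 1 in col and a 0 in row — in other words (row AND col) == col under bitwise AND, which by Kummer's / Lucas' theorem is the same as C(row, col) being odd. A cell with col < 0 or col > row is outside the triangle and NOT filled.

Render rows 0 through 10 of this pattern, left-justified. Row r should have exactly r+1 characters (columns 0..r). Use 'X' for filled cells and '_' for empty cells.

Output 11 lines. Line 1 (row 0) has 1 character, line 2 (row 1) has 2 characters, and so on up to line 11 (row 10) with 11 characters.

Answer: X
XX
X_X
XXXX
X___X
XX__XX
X_X_X_X
XXXXXXXX
X_______X
XX______XX
X_X_____X_X

Derivation:
r0=0: X
r1=1: XX
r2=10: X_X
r3=11: XXXX
r4=100: X___X
r5=101: XX__XX
r6=110: X_X_X_X
r7=111: XXXXXXXX
r8=1000: X_______X
r9=1001: XX______XX
r10=1010: X_X_____X_X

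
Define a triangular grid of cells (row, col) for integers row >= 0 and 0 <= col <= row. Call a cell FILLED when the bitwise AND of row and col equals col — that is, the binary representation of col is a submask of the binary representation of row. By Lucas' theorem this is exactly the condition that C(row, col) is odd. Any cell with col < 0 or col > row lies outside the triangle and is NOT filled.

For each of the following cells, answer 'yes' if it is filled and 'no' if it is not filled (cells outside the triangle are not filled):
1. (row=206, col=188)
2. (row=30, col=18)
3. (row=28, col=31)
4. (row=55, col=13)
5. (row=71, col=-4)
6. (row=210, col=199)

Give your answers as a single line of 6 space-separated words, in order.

Answer: no yes no no no no

Derivation:
(206,188): row=0b11001110, col=0b10111100, row AND col = 0b10001100 = 140; 140 != 188 -> empty
(30,18): row=0b11110, col=0b10010, row AND col = 0b10010 = 18; 18 == 18 -> filled
(28,31): col outside [0, 28] -> not filled
(55,13): row=0b110111, col=0b1101, row AND col = 0b101 = 5; 5 != 13 -> empty
(71,-4): col outside [0, 71] -> not filled
(210,199): row=0b11010010, col=0b11000111, row AND col = 0b11000010 = 194; 194 != 199 -> empty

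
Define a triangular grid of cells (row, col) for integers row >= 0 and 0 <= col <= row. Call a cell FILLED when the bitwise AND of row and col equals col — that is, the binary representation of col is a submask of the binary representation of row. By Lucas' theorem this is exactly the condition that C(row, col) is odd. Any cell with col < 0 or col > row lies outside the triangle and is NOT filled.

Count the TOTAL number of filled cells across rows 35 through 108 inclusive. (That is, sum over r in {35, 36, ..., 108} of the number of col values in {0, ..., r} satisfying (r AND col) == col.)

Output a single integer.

Answer: 1158

Derivation:
r35=100011 pc3: +8 =8
r36=100100 pc2: +4 =12
r37=100101 pc3: +8 =20
r38=100110 pc3: +8 =28
r39=100111 pc4: +16 =44
r40=101000 pc2: +4 =48
r41=101001 pc3: +8 =56
r42=101010 pc3: +8 =64
r43=101011 pc4: +16 =80
r44=101100 pc3: +8 =88
r45=101101 pc4: +16 =104
r46=101110 pc4: +16 =120
r47=101111 pc5: +32 =152
r48=110000 pc2: +4 =156
r49=110001 pc3: +8 =164
r50=110010 pc3: +8 =172
r51=110011 pc4: +16 =188
r52=110100 pc3: +8 =196
r53=110101 pc4: +16 =212
r54=110110 pc4: +16 =228
r55=110111 pc5: +32 =260
r56=111000 pc3: +8 =268
r57=111001 pc4: +16 =284
r58=111010 pc4: +16 =300
r59=111011 pc5: +32 =332
r60=111100 pc4: +16 =348
r61=111101 pc5: +32 =380
r62=111110 pc5: +32 =412
r63=111111 pc6: +64 =476
r64=1000000 pc1: +2 =478
r65=1000001 pc2: +4 =482
r66=1000010 pc2: +4 =486
r67=1000011 pc3: +8 =494
r68=1000100 pc2: +4 =498
r69=1000101 pc3: +8 =506
r70=1000110 pc3: +8 =514
r71=1000111 pc4: +16 =530
r72=1001000 pc2: +4 =534
r73=1001001 pc3: +8 =542
r74=1001010 pc3: +8 =550
r75=1001011 pc4: +16 =566
r76=1001100 pc3: +8 =574
r77=1001101 pc4: +16 =590
r78=1001110 pc4: +16 =606
r79=1001111 pc5: +32 =638
r80=1010000 pc2: +4 =642
r81=1010001 pc3: +8 =650
r82=1010010 pc3: +8 =658
r83=1010011 pc4: +16 =674
r84=1010100 pc3: +8 =682
r85=1010101 pc4: +16 =698
r86=1010110 pc4: +16 =714
r87=1010111 pc5: +32 =746
r88=1011000 pc3: +8 =754
r89=1011001 pc4: +16 =770
r90=1011010 pc4: +16 =786
r91=1011011 pc5: +32 =818
r92=1011100 pc4: +16 =834
r93=1011101 pc5: +32 =866
r94=1011110 pc5: +32 =898
r95=1011111 pc6: +64 =962
r96=1100000 pc2: +4 =966
r97=1100001 pc3: +8 =974
r98=1100010 pc3: +8 =982
r99=1100011 pc4: +16 =998
r100=1100100 pc3: +8 =1006
r101=1100101 pc4: +16 =1022
r102=1100110 pc4: +16 =1038
r103=1100111 pc5: +32 =1070
r104=1101000 pc3: +8 =1078
r105=1101001 pc4: +16 =1094
r106=1101010 pc4: +16 =1110
r107=1101011 pc5: +32 =1142
r108=1101100 pc4: +16 =1158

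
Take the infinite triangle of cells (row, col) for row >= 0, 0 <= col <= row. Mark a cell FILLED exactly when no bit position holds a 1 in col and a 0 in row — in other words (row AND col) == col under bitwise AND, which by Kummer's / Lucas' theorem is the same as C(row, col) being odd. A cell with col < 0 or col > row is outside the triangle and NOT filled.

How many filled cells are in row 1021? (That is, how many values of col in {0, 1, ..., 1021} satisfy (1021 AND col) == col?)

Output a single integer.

Answer: 512

Derivation:
1021 in binary = 1111111101
popcount(1021) = number of 1-bits in 1111111101 = 9
A col c satisfies (1021 AND c) == c iff every set bit of c is also set in 1021; each of the 9 set bits of 1021 can independently be on or off in c.
count = 2^9 = 512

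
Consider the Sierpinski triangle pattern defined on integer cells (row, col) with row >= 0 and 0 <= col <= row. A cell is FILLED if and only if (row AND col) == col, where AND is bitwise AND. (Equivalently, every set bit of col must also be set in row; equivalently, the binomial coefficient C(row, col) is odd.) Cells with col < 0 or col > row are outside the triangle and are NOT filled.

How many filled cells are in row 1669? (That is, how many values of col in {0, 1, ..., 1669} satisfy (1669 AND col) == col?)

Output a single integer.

1669 in binary = 11010000101
popcount(1669) = number of 1-bits in 11010000101 = 5
A col c satisfies (1669 AND c) == c iff every set bit of c is also set in 1669; each of the 5 set bits of 1669 can independently be on or off in c.
count = 2^5 = 32

Answer: 32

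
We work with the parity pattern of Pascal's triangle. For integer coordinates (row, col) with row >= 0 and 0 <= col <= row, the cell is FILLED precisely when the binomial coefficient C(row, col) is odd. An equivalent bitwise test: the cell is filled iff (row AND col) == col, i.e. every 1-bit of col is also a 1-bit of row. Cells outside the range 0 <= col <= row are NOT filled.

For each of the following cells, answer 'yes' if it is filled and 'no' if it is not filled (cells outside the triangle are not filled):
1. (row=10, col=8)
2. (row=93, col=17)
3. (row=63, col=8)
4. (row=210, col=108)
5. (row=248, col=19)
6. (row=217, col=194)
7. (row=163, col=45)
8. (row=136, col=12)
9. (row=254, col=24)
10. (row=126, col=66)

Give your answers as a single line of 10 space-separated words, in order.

(10,8): row=0b1010, col=0b1000, row AND col = 0b1000 = 8; 8 == 8 -> filled
(93,17): row=0b1011101, col=0b10001, row AND col = 0b10001 = 17; 17 == 17 -> filled
(63,8): row=0b111111, col=0b1000, row AND col = 0b1000 = 8; 8 == 8 -> filled
(210,108): row=0b11010010, col=0b1101100, row AND col = 0b1000000 = 64; 64 != 108 -> empty
(248,19): row=0b11111000, col=0b10011, row AND col = 0b10000 = 16; 16 != 19 -> empty
(217,194): row=0b11011001, col=0b11000010, row AND col = 0b11000000 = 192; 192 != 194 -> empty
(163,45): row=0b10100011, col=0b101101, row AND col = 0b100001 = 33; 33 != 45 -> empty
(136,12): row=0b10001000, col=0b1100, row AND col = 0b1000 = 8; 8 != 12 -> empty
(254,24): row=0b11111110, col=0b11000, row AND col = 0b11000 = 24; 24 == 24 -> filled
(126,66): row=0b1111110, col=0b1000010, row AND col = 0b1000010 = 66; 66 == 66 -> filled

Answer: yes yes yes no no no no no yes yes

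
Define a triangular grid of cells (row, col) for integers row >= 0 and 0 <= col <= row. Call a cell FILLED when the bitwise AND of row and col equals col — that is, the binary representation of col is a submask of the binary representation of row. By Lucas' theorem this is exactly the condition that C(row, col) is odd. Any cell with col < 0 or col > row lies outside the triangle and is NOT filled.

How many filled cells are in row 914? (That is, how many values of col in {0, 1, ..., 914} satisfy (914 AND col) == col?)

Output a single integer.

Answer: 32

Derivation:
914 in binary = 1110010010
popcount(914) = number of 1-bits in 1110010010 = 5
A col c satisfies (914 AND c) == c iff every set bit of c is also set in 914; each of the 5 set bits of 914 can independently be on or off in c.
count = 2^5 = 32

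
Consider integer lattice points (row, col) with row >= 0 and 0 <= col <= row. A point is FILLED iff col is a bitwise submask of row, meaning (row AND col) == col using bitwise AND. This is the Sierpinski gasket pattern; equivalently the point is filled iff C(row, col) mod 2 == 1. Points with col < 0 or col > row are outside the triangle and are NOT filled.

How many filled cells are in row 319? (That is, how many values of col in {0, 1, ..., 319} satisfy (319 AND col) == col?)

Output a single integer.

Answer: 128

Derivation:
319 in binary = 100111111
popcount(319) = number of 1-bits in 100111111 = 7
A col c satisfies (319 AND c) == c iff every set bit of c is also set in 319; each of the 7 set bits of 319 can independently be on or off in c.
count = 2^7 = 128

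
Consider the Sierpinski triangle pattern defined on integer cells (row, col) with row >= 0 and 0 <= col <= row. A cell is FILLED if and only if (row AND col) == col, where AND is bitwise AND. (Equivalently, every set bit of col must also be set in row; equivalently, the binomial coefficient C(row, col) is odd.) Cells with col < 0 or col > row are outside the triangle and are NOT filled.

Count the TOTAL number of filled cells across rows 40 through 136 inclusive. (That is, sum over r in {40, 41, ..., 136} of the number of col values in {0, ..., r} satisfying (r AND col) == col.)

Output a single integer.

r40=101000 pc2: +4 =4
r41=101001 pc3: +8 =12
r42=101010 pc3: +8 =20
r43=101011 pc4: +16 =36
r44=101100 pc3: +8 =44
r45=101101 pc4: +16 =60
r46=101110 pc4: +16 =76
r47=101111 pc5: +32 =108
r48=110000 pc2: +4 =112
r49=110001 pc3: +8 =120
r50=110010 pc3: +8 =128
r51=110011 pc4: +16 =144
r52=110100 pc3: +8 =152
r53=110101 pc4: +16 =168
r54=110110 pc4: +16 =184
r55=110111 pc5: +32 =216
r56=111000 pc3: +8 =224
r57=111001 pc4: +16 =240
r58=111010 pc4: +16 =256
r59=111011 pc5: +32 =288
r60=111100 pc4: +16 =304
r61=111101 pc5: +32 =336
r62=111110 pc5: +32 =368
r63=111111 pc6: +64 =432
r64=1000000 pc1: +2 =434
r65=1000001 pc2: +4 =438
r66=1000010 pc2: +4 =442
r67=1000011 pc3: +8 =450
r68=1000100 pc2: +4 =454
r69=1000101 pc3: +8 =462
r70=1000110 pc3: +8 =470
r71=1000111 pc4: +16 =486
r72=1001000 pc2: +4 =490
r73=1001001 pc3: +8 =498
r74=1001010 pc3: +8 =506
r75=1001011 pc4: +16 =522
r76=1001100 pc3: +8 =530
r77=1001101 pc4: +16 =546
r78=1001110 pc4: +16 =562
r79=1001111 pc5: +32 =594
r80=1010000 pc2: +4 =598
r81=1010001 pc3: +8 =606
r82=1010010 pc3: +8 =614
r83=1010011 pc4: +16 =630
r84=1010100 pc3: +8 =638
r85=1010101 pc4: +16 =654
r86=1010110 pc4: +16 =670
r87=1010111 pc5: +32 =702
r88=1011000 pc3: +8 =710
r89=1011001 pc4: +16 =726
r90=1011010 pc4: +16 =742
r91=1011011 pc5: +32 =774
r92=1011100 pc4: +16 =790
r93=1011101 pc5: +32 =822
r94=1011110 pc5: +32 =854
r95=1011111 pc6: +64 =918
r96=1100000 pc2: +4 =922
r97=1100001 pc3: +8 =930
r98=1100010 pc3: +8 =938
r99=1100011 pc4: +16 =954
r100=1100100 pc3: +8 =962
r101=1100101 pc4: +16 =978
r102=1100110 pc4: +16 =994
r103=1100111 pc5: +32 =1026
r104=1101000 pc3: +8 =1034
r105=1101001 pc4: +16 =1050
r106=1101010 pc4: +16 =1066
r107=1101011 pc5: +32 =1098
r108=1101100 pc4: +16 =1114
r109=1101101 pc5: +32 =1146
r110=1101110 pc5: +32 =1178
r111=1101111 pc6: +64 =1242
r112=1110000 pc3: +8 =1250
r113=1110001 pc4: +16 =1266
r114=1110010 pc4: +16 =1282
r115=1110011 pc5: +32 =1314
r116=1110100 pc4: +16 =1330
r117=1110101 pc5: +32 =1362
r118=1110110 pc5: +32 =1394
r119=1110111 pc6: +64 =1458
r120=1111000 pc4: +16 =1474
r121=1111001 pc5: +32 =1506
r122=1111010 pc5: +32 =1538
r123=1111011 pc6: +64 =1602
r124=1111100 pc5: +32 =1634
r125=1111101 pc6: +64 =1698
r126=1111110 pc6: +64 =1762
r127=1111111 pc7: +128 =1890
r128=10000000 pc1: +2 =1892
r129=10000001 pc2: +4 =1896
r130=10000010 pc2: +4 =1900
r131=10000011 pc3: +8 =1908
r132=10000100 pc2: +4 =1912
r133=10000101 pc3: +8 =1920
r134=10000110 pc3: +8 =1928
r135=10000111 pc4: +16 =1944
r136=10001000 pc2: +4 =1948

Answer: 1948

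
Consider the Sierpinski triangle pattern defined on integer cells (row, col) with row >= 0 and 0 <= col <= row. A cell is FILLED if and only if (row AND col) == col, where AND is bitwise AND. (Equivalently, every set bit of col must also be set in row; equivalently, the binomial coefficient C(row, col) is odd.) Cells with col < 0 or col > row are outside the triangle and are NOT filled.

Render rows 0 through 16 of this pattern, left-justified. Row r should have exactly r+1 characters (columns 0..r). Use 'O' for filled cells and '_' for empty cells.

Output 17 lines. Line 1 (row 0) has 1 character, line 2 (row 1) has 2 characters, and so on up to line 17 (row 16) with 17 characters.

r0=0: O
r1=1: OO
r2=10: O_O
r3=11: OOOO
r4=100: O___O
r5=101: OO__OO
r6=110: O_O_O_O
r7=111: OOOOOOOO
r8=1000: O_______O
r9=1001: OO______OO
r10=1010: O_O_____O_O
r11=1011: OOOO____OOOO
r12=1100: O___O___O___O
r13=1101: OO__OO__OO__OO
r14=1110: O_O_O_O_O_O_O_O
r15=1111: OOOOOOOOOOOOOOOO
r16=10000: O_______________O

Answer: O
OO
O_O
OOOO
O___O
OO__OO
O_O_O_O
OOOOOOOO
O_______O
OO______OO
O_O_____O_O
OOOO____OOOO
O___O___O___O
OO__OO__OO__OO
O_O_O_O_O_O_O_O
OOOOOOOOOOOOOOOO
O_______________O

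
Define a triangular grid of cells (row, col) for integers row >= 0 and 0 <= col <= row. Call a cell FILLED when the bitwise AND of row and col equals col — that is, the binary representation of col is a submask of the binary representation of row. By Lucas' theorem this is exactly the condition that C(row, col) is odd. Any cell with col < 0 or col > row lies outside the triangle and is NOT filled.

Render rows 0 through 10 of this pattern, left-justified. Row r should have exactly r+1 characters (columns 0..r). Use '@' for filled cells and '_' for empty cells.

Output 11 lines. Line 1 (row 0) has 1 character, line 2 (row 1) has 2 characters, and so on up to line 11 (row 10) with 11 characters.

r0=0: @
r1=1: @@
r2=10: @_@
r3=11: @@@@
r4=100: @___@
r5=101: @@__@@
r6=110: @_@_@_@
r7=111: @@@@@@@@
r8=1000: @_______@
r9=1001: @@______@@
r10=1010: @_@_____@_@

Answer: @
@@
@_@
@@@@
@___@
@@__@@
@_@_@_@
@@@@@@@@
@_______@
@@______@@
@_@_____@_@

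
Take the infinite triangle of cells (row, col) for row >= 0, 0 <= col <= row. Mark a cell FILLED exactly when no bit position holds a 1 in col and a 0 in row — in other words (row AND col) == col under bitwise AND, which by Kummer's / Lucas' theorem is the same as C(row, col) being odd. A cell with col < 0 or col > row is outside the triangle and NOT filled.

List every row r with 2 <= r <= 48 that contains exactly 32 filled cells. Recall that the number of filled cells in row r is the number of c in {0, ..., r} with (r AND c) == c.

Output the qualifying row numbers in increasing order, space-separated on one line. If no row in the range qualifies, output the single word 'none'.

Answer: 31 47

Derivation:
Row r has 2^popcount(r) filled cells, so we need popcount(r) = log2(32) = 5.
Scan r = 2..48 and keep those with exactly 5 one-bits:
r=2=10 popcount=1 -> skip
r=3=11 popcount=2 -> skip
r=4=100 popcount=1 -> skip
r=5=101 popcount=2 -> skip
r=6=110 popcount=2 -> skip
r=7=111 popcount=3 -> skip
r=8=1000 popcount=1 -> skip
r=9=1001 popcount=2 -> skip
r=10=1010 popcount=2 -> skip
r=11=1011 popcount=3 -> skip
r=12=1100 popcount=2 -> skip
r=13=1101 popcount=3 -> skip
r=14=1110 popcount=3 -> skip
r=15=1111 popcount=4 -> skip
r=16=10000 popcount=1 -> skip
r=17=10001 popcount=2 -> skip
r=18=10010 popcount=2 -> skip
r=19=10011 popcount=3 -> skip
r=20=10100 popcount=2 -> skip
r=21=10101 popcount=3 -> skip
r=22=10110 popcount=3 -> skip
r=23=10111 popcount=4 -> skip
r=24=11000 popcount=2 -> skip
r=25=11001 popcount=3 -> skip
r=26=11010 popcount=3 -> skip
r=27=11011 popcount=4 -> skip
r=28=11100 popcount=3 -> skip
r=29=11101 popcount=4 -> skip
r=30=11110 popcount=4 -> skip
r=31=11111 popcount=5 -> KEEP
r=32=100000 popcount=1 -> skip
r=33=100001 popcount=2 -> skip
r=34=100010 popcount=2 -> skip
r=35=100011 popcount=3 -> skip
r=36=100100 popcount=2 -> skip
r=37=100101 popcount=3 -> skip
r=38=100110 popcount=3 -> skip
r=39=100111 popcount=4 -> skip
r=40=101000 popcount=2 -> skip
r=41=101001 popcount=3 -> skip
r=42=101010 popcount=3 -> skip
r=43=101011 popcount=4 -> skip
r=44=101100 popcount=3 -> skip
r=45=101101 popcount=4 -> skip
r=46=101110 popcount=4 -> skip
r=47=101111 popcount=5 -> KEEP
r=48=110000 popcount=2 -> skip
Kept rows: 31 47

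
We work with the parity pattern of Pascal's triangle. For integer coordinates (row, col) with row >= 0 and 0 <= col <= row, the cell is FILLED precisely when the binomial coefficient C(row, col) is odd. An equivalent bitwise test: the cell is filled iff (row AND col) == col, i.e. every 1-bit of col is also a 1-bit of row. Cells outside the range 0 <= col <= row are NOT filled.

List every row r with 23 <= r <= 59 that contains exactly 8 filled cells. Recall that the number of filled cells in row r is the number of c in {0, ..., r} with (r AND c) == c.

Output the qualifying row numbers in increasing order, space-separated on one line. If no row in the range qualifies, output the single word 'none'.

Answer: 25 26 28 35 37 38 41 42 44 49 50 52 56

Derivation:
Row r has 2^popcount(r) filled cells, so we need popcount(r) = log2(8) = 3.
Scan r = 23..59 and keep those with exactly 3 one-bits:
r=23=10111 popcount=4 -> skip
r=24=11000 popcount=2 -> skip
r=25=11001 popcount=3 -> KEEP
r=26=11010 popcount=3 -> KEEP
r=27=11011 popcount=4 -> skip
r=28=11100 popcount=3 -> KEEP
r=29=11101 popcount=4 -> skip
r=30=11110 popcount=4 -> skip
r=31=11111 popcount=5 -> skip
r=32=100000 popcount=1 -> skip
r=33=100001 popcount=2 -> skip
r=34=100010 popcount=2 -> skip
r=35=100011 popcount=3 -> KEEP
r=36=100100 popcount=2 -> skip
r=37=100101 popcount=3 -> KEEP
r=38=100110 popcount=3 -> KEEP
r=39=100111 popcount=4 -> skip
r=40=101000 popcount=2 -> skip
r=41=101001 popcount=3 -> KEEP
r=42=101010 popcount=3 -> KEEP
r=43=101011 popcount=4 -> skip
r=44=101100 popcount=3 -> KEEP
r=45=101101 popcount=4 -> skip
r=46=101110 popcount=4 -> skip
r=47=101111 popcount=5 -> skip
r=48=110000 popcount=2 -> skip
r=49=110001 popcount=3 -> KEEP
r=50=110010 popcount=3 -> KEEP
r=51=110011 popcount=4 -> skip
r=52=110100 popcount=3 -> KEEP
r=53=110101 popcount=4 -> skip
r=54=110110 popcount=4 -> skip
r=55=110111 popcount=5 -> skip
r=56=111000 popcount=3 -> KEEP
r=57=111001 popcount=4 -> skip
r=58=111010 popcount=4 -> skip
r=59=111011 popcount=5 -> skip
Kept rows: 25 26 28 35 37 38 41 42 44 49 50 52 56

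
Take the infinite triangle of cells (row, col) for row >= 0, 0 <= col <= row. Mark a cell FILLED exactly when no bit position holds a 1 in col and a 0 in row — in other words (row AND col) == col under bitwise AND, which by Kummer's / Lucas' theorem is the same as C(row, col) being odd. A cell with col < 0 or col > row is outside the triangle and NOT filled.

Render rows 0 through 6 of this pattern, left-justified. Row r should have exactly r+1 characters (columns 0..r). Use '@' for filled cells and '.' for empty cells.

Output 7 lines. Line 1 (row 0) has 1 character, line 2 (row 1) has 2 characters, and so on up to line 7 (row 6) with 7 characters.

r0=0: @
r1=1: @@
r2=10: @.@
r3=11: @@@@
r4=100: @...@
r5=101: @@..@@
r6=110: @.@.@.@

Answer: @
@@
@.@
@@@@
@...@
@@..@@
@.@.@.@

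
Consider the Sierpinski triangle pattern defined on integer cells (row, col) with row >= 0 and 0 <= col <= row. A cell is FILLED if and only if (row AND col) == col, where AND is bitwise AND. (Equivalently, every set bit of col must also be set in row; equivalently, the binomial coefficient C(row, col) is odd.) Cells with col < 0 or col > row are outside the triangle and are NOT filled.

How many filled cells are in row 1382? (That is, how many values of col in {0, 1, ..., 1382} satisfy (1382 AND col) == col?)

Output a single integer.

Answer: 64

Derivation:
1382 in binary = 10101100110
popcount(1382) = number of 1-bits in 10101100110 = 6
A col c satisfies (1382 AND c) == c iff every set bit of c is also set in 1382; each of the 6 set bits of 1382 can independently be on or off in c.
count = 2^6 = 64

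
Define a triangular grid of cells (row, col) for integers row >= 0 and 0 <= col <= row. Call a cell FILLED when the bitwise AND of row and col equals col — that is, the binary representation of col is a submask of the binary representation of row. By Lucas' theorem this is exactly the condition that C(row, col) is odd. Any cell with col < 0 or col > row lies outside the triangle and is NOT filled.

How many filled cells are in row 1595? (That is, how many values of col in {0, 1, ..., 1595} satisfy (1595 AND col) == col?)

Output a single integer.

Answer: 128

Derivation:
1595 in binary = 11000111011
popcount(1595) = number of 1-bits in 11000111011 = 7
A col c satisfies (1595 AND c) == c iff every set bit of c is also set in 1595; each of the 7 set bits of 1595 can independently be on or off in c.
count = 2^7 = 128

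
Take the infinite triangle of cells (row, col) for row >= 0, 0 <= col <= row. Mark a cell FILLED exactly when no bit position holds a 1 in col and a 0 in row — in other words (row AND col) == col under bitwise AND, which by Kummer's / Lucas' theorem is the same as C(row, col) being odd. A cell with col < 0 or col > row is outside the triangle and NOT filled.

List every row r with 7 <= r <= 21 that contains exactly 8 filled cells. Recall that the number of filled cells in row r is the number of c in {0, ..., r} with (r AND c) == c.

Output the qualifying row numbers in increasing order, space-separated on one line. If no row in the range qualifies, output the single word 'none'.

Row r has 2^popcount(r) filled cells, so we need popcount(r) = log2(8) = 3.
Scan r = 7..21 and keep those with exactly 3 one-bits:
r=7=111 popcount=3 -> KEEP
r=8=1000 popcount=1 -> skip
r=9=1001 popcount=2 -> skip
r=10=1010 popcount=2 -> skip
r=11=1011 popcount=3 -> KEEP
r=12=1100 popcount=2 -> skip
r=13=1101 popcount=3 -> KEEP
r=14=1110 popcount=3 -> KEEP
r=15=1111 popcount=4 -> skip
r=16=10000 popcount=1 -> skip
r=17=10001 popcount=2 -> skip
r=18=10010 popcount=2 -> skip
r=19=10011 popcount=3 -> KEEP
r=20=10100 popcount=2 -> skip
r=21=10101 popcount=3 -> KEEP
Kept rows: 7 11 13 14 19 21

Answer: 7 11 13 14 19 21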